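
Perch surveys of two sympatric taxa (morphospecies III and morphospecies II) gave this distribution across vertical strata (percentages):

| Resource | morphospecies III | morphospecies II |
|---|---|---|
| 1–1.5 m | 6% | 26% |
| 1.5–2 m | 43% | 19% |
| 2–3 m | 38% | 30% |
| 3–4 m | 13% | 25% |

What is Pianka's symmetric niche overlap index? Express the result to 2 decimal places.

Convert percentages to proportions (divide by 100).
Σ p₁ᵢp₂ᵢ = 0.0156 + 0.0817 + 0.1140 + 0.0325 = 0.2438
Σp_1ᵢ² = 0.06² + 0.43² + 0.38² + 0.13² = 0.0036 + 0.1849 + 0.1444 + 0.0169 = 0.3498
Σp_2ᵢ² = 0.26² + 0.19² + 0.30² + 0.25² = 0.0676 + 0.0361 + 0.0900 + 0.0625 = 0.2562
O = 0.2438 / √(0.3498 × 0.2562) = 0.2438 / 0.29936 = 0.8144

0.81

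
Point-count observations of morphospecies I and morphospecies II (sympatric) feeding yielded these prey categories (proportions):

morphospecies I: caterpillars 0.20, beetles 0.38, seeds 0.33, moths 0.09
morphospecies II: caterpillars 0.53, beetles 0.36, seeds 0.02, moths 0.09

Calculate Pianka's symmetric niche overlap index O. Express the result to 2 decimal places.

0.72

Σ p₁ᵢp₂ᵢ = 0.1060 + 0.1368 + 0.0066 + 0.0081 = 0.2575
Σp_1ᵢ² = 0.20² + 0.38² + 0.33² + 0.09² = 0.0400 + 0.1444 + 0.1089 + 0.0081 = 0.3014
Σp_2ᵢ² = 0.53² + 0.36² + 0.02² + 0.09² = 0.2809 + 0.1296 + 0.0004 + 0.0081 = 0.4190
O = 0.2575 / √(0.3014 × 0.4190) = 0.2575 / 0.35537 = 0.7246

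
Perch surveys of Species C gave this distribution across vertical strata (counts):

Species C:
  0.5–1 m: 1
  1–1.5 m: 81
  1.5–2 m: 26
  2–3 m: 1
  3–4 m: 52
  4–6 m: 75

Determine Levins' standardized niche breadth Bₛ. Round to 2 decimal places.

Proportions for Species C (n=236): 1/236=0.0042, 81/236=0.3432, 26/236=0.1102, 1/236=0.0042, 52/236=0.2203, 75/236=0.3178
Σpᵢ² = 0.0042² + 0.3432² + 0.1102² + 0.0042² + 0.2203² + 0.3178² = 0.000018 + 0.117786 + 0.012144 + 0.000018 + 0.048532 + 0.100997 = 0.279495
B = 1 / 0.279495 = 3.5779
Bₛ = (B − 1)/(n − 1) = (3.5779 − 1)/(6 − 1) = 2.5779/5 = 0.5156

0.52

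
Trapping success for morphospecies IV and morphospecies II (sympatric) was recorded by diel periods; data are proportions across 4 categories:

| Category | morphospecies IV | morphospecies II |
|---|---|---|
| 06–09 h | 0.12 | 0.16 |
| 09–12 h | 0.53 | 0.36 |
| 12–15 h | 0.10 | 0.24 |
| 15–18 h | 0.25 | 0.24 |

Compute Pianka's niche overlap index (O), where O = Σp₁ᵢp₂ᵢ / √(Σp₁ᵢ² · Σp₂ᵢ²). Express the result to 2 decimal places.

Σ p₁ᵢp₂ᵢ = 0.0192 + 0.1908 + 0.0240 + 0.0600 = 0.2940
Σp_1ᵢ² = 0.12² + 0.53² + 0.10² + 0.25² = 0.0144 + 0.2809 + 0.0100 + 0.0625 = 0.3678
Σp_2ᵢ² = 0.16² + 0.36² + 0.24² + 0.24² = 0.0256 + 0.1296 + 0.0576 + 0.0576 = 0.2704
O = 0.2940 / √(0.3678 × 0.2704) = 0.2940 / 0.31536 = 0.9323

0.93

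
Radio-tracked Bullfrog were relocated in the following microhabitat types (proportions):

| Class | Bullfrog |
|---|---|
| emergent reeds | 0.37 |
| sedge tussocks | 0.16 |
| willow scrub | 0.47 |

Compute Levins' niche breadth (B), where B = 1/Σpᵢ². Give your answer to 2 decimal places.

2.61

Σpᵢ² = 0.37² + 0.16² + 0.47² = 0.1369 + 0.0256 + 0.2209 = 0.3834
B = 1 / 0.3834 = 2.6082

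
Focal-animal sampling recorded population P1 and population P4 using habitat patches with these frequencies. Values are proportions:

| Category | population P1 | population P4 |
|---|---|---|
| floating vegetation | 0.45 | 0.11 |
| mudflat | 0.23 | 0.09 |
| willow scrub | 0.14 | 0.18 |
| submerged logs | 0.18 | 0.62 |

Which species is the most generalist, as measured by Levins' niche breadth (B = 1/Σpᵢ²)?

Σp_P1ᵢ² = 0.45² + 0.23² + 0.14² + 0.18² = 0.2025 + 0.0529 + 0.0196 + 0.0324 = 0.3074
B_P1 = 1 / 0.3074 = 3.2531
Σp_P4ᵢ² = 0.11² + 0.09² + 0.18² + 0.62² = 0.0121 + 0.0081 + 0.0324 + 0.3844 = 0.4370
B_P4 = 1 / 0.4370 = 2.2883
Highest B → broadest niche (most generalist): population P1 (B = 3.25).

population P1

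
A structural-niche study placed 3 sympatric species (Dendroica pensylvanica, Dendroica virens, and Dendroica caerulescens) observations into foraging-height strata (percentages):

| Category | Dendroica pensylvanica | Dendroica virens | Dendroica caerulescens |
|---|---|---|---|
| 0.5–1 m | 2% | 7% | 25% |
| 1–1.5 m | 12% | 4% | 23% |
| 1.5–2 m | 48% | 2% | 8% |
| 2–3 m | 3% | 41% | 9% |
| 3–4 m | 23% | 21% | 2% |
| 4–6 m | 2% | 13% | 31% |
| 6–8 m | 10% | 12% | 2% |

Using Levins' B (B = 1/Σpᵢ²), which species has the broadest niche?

Dendroica caerulescens

Convert percentages to proportions (divide by 100).
Σp_pensᵢ² = 0.02² + 0.12² + 0.48² + 0.03² + 0.23² + 0.02² + 0.10² = 0.0004 + 0.0144 + 0.2304 + 0.0009 + 0.0529 + 0.0004 + 0.0100 = 0.3094
B_pens = 1 / 0.3094 = 3.2321
Σp_vireᵢ² = 0.07² + 0.04² + 0.02² + 0.41² + 0.21² + 0.13² + 0.12² = 0.0049 + 0.0016 + 0.0004 + 0.1681 + 0.0441 + 0.0169 + 0.0144 = 0.2504
B_vire = 1 / 0.2504 = 3.9936
Σp_caerᵢ² = 0.25² + 0.23² + 0.08² + 0.09² + 0.02² + 0.31² + 0.02² = 0.0625 + 0.0529 + 0.0064 + 0.0081 + 0.0004 + 0.0961 + 0.0004 = 0.2268
B_caer = 1 / 0.2268 = 4.4092
Highest B → broadest niche (most generalist): Dendroica caerulescens (B = 4.41).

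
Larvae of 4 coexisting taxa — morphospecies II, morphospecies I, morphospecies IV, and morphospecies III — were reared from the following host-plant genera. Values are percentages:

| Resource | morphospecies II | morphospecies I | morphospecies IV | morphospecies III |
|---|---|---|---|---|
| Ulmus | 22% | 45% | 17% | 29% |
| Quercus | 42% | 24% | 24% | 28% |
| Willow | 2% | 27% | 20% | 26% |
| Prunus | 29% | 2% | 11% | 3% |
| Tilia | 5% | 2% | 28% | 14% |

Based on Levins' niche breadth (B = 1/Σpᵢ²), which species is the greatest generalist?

Convert percentages to proportions (divide by 100).
Σp_IIᵢ² = 0.22² + 0.42² + 0.02² + 0.29² + 0.05² = 0.0484 + 0.1764 + 0.0004 + 0.0841 + 0.0025 = 0.3118
B_II = 1 / 0.3118 = 3.2072
Σp_Iᵢ² = 0.45² + 0.24² + 0.27² + 0.02² + 0.02² = 0.2025 + 0.0576 + 0.0729 + 0.0004 + 0.0004 = 0.3338
B_I = 1 / 0.3338 = 2.9958
Σp_IVᵢ² = 0.17² + 0.24² + 0.20² + 0.11² + 0.28² = 0.0289 + 0.0576 + 0.0400 + 0.0121 + 0.0784 = 0.2170
B_IV = 1 / 0.2170 = 4.6083
Σp_IIIᵢ² = 0.29² + 0.28² + 0.26² + 0.03² + 0.14² = 0.0841 + 0.0784 + 0.0676 + 0.0009 + 0.0196 = 0.2506
B_III = 1 / 0.2506 = 3.9904
Highest B → broadest niche (most generalist): morphospecies IV (B = 4.61).

morphospecies IV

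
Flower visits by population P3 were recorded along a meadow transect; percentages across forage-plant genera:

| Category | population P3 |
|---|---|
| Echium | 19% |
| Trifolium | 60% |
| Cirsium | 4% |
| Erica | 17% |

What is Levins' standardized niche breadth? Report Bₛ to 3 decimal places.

0.448

Convert percentages to proportions (divide by 100).
Σpᵢ² = 0.19² + 0.60² + 0.04² + 0.17² = 0.0361 + 0.3600 + 0.0016 + 0.0289 = 0.4266
B = 1 / 0.4266 = 2.34412
Bₛ = (B − 1)/(n − 1) = (2.34412 − 1)/(4 − 1) = 1.34412/3 = 0.44804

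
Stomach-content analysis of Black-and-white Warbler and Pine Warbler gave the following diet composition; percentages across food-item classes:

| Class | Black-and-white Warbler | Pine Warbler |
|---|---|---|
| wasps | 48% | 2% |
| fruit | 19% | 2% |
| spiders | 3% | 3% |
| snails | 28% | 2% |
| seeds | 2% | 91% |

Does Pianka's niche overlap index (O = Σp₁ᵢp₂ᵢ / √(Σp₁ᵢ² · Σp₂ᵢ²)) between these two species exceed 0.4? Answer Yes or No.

No

Convert percentages to proportions (divide by 100).
Σ p₁ᵢp₂ᵢ = 0.0096 + 0.0038 + 0.0009 + 0.0056 + 0.0182 = 0.0381
Σp_1ᵢ² = 0.48² + 0.19² + 0.03² + 0.28² + 0.02² = 0.2304 + 0.0361 + 0.0009 + 0.0784 + 0.0004 = 0.3462
Σp_2ᵢ² = 0.02² + 0.02² + 0.03² + 0.02² + 0.91² = 0.0004 + 0.0004 + 0.0009 + 0.0004 + 0.8281 = 0.8302
O = 0.0381 / √(0.3462 × 0.8302) = 0.0381 / 0.53611 = 0.0711
O = 0.0711 < 0.4 → No.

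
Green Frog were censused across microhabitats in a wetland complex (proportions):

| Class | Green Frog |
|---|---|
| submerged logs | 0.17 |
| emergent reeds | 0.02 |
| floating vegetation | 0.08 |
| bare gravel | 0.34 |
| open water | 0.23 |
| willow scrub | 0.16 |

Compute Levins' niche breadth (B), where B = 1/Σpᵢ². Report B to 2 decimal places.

Σpᵢ² = 0.17² + 0.02² + 0.08² + 0.34² + 0.23² + 0.16² = 0.0289 + 0.0004 + 0.0064 + 0.1156 + 0.0529 + 0.0256 = 0.2298
B = 1 / 0.2298 = 4.3516

4.35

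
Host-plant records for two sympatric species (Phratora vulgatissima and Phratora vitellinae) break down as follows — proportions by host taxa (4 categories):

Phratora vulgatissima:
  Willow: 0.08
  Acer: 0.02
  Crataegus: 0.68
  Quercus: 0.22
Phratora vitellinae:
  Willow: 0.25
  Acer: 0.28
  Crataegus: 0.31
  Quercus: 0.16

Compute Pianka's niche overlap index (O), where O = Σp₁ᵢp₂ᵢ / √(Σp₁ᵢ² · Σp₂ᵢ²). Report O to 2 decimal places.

0.74

Σ p₁ᵢp₂ᵢ = 0.0200 + 0.0056 + 0.2108 + 0.0352 = 0.2716
Σp_1ᵢ² = 0.08² + 0.02² + 0.68² + 0.22² = 0.0064 + 0.0004 + 0.4624 + 0.0484 = 0.5176
Σp_2ᵢ² = 0.25² + 0.28² + 0.31² + 0.16² = 0.0625 + 0.0784 + 0.0961 + 0.0256 = 0.2626
O = 0.2716 / √(0.5176 × 0.2626) = 0.2716 / 0.36868 = 0.7367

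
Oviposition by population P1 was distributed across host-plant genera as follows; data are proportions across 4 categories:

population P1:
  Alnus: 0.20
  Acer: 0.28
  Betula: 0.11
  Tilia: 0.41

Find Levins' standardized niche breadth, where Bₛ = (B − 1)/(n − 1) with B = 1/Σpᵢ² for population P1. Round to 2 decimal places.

0.78

Σpᵢ² = 0.20² + 0.28² + 0.11² + 0.41² = 0.0400 + 0.0784 + 0.0121 + 0.1681 = 0.2986
B = 1 / 0.2986 = 3.3490
Bₛ = (B − 1)/(n − 1) = (3.3490 − 1)/(4 − 1) = 2.3490/3 = 0.7830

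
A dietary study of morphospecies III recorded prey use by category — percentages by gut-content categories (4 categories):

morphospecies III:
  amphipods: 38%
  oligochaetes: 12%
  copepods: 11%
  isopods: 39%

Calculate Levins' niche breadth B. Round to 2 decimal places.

Convert percentages to proportions (divide by 100).
Σpᵢ² = 0.38² + 0.12² + 0.11² + 0.39² = 0.1444 + 0.0144 + 0.0121 + 0.1521 = 0.3230
B = 1 / 0.3230 = 3.0960

3.10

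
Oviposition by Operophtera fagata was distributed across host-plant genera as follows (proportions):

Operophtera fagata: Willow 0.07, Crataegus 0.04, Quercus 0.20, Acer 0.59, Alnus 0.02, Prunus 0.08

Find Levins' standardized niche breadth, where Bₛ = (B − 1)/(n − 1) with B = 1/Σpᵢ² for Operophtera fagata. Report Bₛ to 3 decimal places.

Σpᵢ² = 0.07² + 0.04² + 0.20² + 0.59² + 0.02² + 0.08² = 0.0049 + 0.0016 + 0.0400 + 0.3481 + 0.0004 + 0.0064 = 0.4014
B = 1 / 0.4014 = 2.49128
Bₛ = (B − 1)/(n − 1) = (2.49128 − 1)/(6 − 1) = 1.49128/5 = 0.29826

0.298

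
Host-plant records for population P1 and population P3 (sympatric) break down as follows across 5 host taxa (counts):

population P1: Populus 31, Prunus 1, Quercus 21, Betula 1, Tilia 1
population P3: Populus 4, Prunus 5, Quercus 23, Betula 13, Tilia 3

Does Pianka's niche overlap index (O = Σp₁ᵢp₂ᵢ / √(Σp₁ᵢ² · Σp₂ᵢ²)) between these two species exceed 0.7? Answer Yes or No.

Proportions for population P1 (n=55): 31/55=0.5636, 1/55=0.0182, 21/55=0.3818, 1/55=0.0182, 1/55=0.0182
Proportions for population P3 (n=48): 4/48=0.0833, 5/48=0.1042, 23/48=0.4792, 13/48=0.2708, 3/48=0.0625
Σ p₁ᵢp₂ᵢ = 0.046948 + 0.001896 + 0.182959 + 0.004929 + 0.001138 = 0.237870
Σp_1ᵢ² = 0.5636² + 0.0182² + 0.3818² + 0.0182² + 0.0182² = 0.317645 + 0.000331 + 0.145771 + 0.000331 + 0.000331 = 0.464409
Σp_2ᵢ² = 0.0833² + 0.1042² + 0.4792² + 0.2708² + 0.0625² = 0.006939 + 0.010858 + 0.229633 + 0.073333 + 0.003906 = 0.324669
O = 0.237870 / √(0.464409 × 0.324669) = 0.237870 / 0.3883030 = 0.6126
O = 0.6126 < 0.7 → No.

No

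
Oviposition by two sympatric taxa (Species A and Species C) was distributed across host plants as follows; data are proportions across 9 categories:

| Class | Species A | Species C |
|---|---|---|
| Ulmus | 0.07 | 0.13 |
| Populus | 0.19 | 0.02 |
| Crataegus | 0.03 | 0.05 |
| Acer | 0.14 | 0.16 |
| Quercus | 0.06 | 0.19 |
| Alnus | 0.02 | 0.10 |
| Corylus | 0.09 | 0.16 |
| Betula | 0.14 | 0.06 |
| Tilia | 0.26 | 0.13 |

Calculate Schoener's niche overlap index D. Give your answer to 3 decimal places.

0.620

Σ|p₁ᵢ − p₂ᵢ| = 0.06 + 0.17 + 0.02 + 0.02 + 0.13 + 0.08 + 0.07 + 0.08 + 0.13 = 0.76
D = 1 − ½ × 0.76 = 1 − 0.380 = 0.62000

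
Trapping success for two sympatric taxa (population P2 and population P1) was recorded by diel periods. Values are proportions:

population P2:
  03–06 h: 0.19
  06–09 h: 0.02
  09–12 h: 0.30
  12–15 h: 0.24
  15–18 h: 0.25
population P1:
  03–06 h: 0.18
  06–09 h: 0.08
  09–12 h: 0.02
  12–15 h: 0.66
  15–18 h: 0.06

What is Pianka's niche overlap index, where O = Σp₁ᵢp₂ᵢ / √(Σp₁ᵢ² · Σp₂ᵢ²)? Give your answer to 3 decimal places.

0.627

Σ p₁ᵢp₂ᵢ = 0.0342 + 0.0016 + 0.0060 + 0.1584 + 0.0150 = 0.2152
Σp_1ᵢ² = 0.19² + 0.02² + 0.30² + 0.24² + 0.25² = 0.0361 + 0.0004 + 0.0900 + 0.0576 + 0.0625 = 0.2466
Σp_2ᵢ² = 0.18² + 0.08² + 0.02² + 0.66² + 0.06² = 0.0324 + 0.0064 + 0.0004 + 0.4356 + 0.0036 = 0.4784
O = 0.2152 / √(0.2466 × 0.4784) = 0.2152 / 0.343473 = 0.62654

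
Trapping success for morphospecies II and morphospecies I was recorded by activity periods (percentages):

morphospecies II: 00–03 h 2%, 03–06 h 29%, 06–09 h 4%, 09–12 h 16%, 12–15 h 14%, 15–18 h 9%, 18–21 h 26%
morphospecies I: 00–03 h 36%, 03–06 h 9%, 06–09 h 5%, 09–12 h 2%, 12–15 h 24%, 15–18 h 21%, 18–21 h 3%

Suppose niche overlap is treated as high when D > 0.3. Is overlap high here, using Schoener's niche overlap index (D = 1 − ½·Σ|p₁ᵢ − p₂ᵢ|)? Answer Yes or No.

Convert percentages to proportions (divide by 100).
Σ|p₁ᵢ − p₂ᵢ| = 0.34 + 0.20 + 0.01 + 0.14 + 0.10 + 0.12 + 0.23 = 1.14
D = 1 − ½ × 1.14 = 1 − 0.570 = 0.4300
D = 0.4300 > 0.3 → Yes.

Yes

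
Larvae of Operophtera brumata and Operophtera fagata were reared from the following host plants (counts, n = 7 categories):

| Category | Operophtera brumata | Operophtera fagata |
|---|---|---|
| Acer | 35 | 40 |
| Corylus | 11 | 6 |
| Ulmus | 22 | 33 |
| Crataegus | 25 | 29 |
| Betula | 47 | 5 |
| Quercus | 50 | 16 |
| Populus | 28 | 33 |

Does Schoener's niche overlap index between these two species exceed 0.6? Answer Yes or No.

Yes

Proportions for Operophtera brumata (n=218): 35/218=0.1606, 11/218=0.0505, 22/218=0.1009, 25/218=0.1147, 47/218=0.2156, 50/218=0.2294, 28/218=0.1284
Proportions for Operophtera fagata (n=162): 40/162=0.2469, 6/162=0.0370, 33/162=0.2037, 29/162=0.1790, 5/162=0.0309, 16/162=0.0988, 33/162=0.2037
Σ|p₁ᵢ − p₂ᵢ| = 0.0863 + 0.0135 + 0.1028 + 0.0643 + 0.1847 + 0.1306 + 0.0753 = 0.6575
D = 1 − ½ × 0.6575 = 1 − 0.32875 = 0.67125
D = 0.67125 > 0.6 → Yes.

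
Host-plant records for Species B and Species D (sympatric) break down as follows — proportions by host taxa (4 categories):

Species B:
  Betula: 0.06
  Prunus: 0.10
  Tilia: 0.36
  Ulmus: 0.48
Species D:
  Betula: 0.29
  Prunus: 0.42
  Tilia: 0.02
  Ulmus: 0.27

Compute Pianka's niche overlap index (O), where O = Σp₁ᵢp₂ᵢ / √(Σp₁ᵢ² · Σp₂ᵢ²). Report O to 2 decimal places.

0.56

Σ p₁ᵢp₂ᵢ = 0.0174 + 0.0420 + 0.0072 + 0.1296 = 0.1962
Σp_1ᵢ² = 0.06² + 0.10² + 0.36² + 0.48² = 0.0036 + 0.0100 + 0.1296 + 0.2304 = 0.3736
Σp_2ᵢ² = 0.29² + 0.42² + 0.02² + 0.27² = 0.0841 + 0.1764 + 0.0004 + 0.0729 = 0.3338
O = 0.1962 / √(0.3736 × 0.3338) = 0.1962 / 0.35314 = 0.5556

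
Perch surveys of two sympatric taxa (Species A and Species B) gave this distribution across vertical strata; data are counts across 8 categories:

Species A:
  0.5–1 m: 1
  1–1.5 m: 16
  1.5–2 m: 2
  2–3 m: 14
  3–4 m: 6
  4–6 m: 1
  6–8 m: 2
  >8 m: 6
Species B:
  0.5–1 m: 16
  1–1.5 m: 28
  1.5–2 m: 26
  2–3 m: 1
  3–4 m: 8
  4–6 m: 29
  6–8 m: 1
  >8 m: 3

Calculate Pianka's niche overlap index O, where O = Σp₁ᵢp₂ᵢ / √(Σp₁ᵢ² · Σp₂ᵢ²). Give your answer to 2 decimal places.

Proportions for Species A (n=48): 1/48=0.0208, 16/48=0.3333, 2/48=0.0417, 14/48=0.2917, 6/48=0.1250, 1/48=0.0208, 2/48=0.0417, 6/48=0.1250
Proportions for Species B (n=112): 16/112=0.1429, 28/112=0.2500, 26/112=0.2321, 1/112=0.0089, 8/112=0.0714, 29/112=0.2589, 1/112=0.0089, 3/112=0.0268
Σ p₁ᵢp₂ᵢ = 0.002972 + 0.083325 + 0.009679 + 0.002596 + 0.008925 + 0.005385 + 0.000371 + 0.003350 = 0.116603
Σp_1ᵢ² = 0.0208² + 0.3333² + 0.0417² + 0.2917² + 0.1250² + 0.0208² + 0.0417² + 0.1250² = 0.000433 + 0.111089 + 0.001739 + 0.085089 + 0.015625 + 0.000433 + 0.001739 + 0.015625 = 0.231772
Σp_2ᵢ² = 0.1429² + 0.2500² + 0.2321² + 0.0089² + 0.0714² + 0.2589² + 0.0089² + 0.0268² = 0.020420 + 0.062500 + 0.053870 + 0.000079 + 0.005098 + 0.067029 + 0.000079 + 0.000718 = 0.209793
O = 0.116603 / √(0.231772 × 0.209793) = 0.116603 / 0.2205088 = 0.5288

0.53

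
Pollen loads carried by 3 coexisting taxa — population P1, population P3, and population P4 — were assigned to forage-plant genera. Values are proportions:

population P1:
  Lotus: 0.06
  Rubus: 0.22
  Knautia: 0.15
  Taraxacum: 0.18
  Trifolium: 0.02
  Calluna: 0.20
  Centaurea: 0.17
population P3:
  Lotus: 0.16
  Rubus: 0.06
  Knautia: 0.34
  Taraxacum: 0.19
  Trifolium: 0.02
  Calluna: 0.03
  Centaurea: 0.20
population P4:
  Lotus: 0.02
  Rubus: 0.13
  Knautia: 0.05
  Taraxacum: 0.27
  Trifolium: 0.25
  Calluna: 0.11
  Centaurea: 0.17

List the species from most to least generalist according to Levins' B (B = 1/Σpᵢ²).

population P1 > population P4 > population P3

Σp_P1ᵢ² = 0.06² + 0.22² + 0.15² + 0.18² + 0.02² + 0.20² + 0.17² = 0.0036 + 0.0484 + 0.0225 + 0.0324 + 0.0004 + 0.0400 + 0.0289 = 0.1762
B_P1 = 1 / 0.1762 = 5.6754
Σp_P3ᵢ² = 0.16² + 0.06² + 0.34² + 0.19² + 0.02² + 0.03² + 0.20² = 0.0256 + 0.0036 + 0.1156 + 0.0361 + 0.0004 + 0.0009 + 0.0400 = 0.2222
B_P3 = 1 / 0.2222 = 4.5005
Σp_P4ᵢ² = 0.02² + 0.13² + 0.05² + 0.27² + 0.25² + 0.11² + 0.17² = 0.0004 + 0.0169 + 0.0025 + 0.0729 + 0.0625 + 0.0121 + 0.0289 = 0.1962
B_P4 = 1 / 0.1962 = 5.0968
Ranking by B (broadest → narrowest): population P1 (5.68) > population P4 (5.10) > population P3 (4.50)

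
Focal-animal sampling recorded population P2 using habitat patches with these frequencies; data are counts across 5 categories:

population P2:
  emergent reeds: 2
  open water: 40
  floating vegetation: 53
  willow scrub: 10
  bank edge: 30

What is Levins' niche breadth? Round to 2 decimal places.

3.37

Proportions for population P2 (n=135): 2/135=0.0148, 40/135=0.2963, 53/135=0.3926, 10/135=0.0741, 30/135=0.2222
Σpᵢ² = 0.0148² + 0.2963² + 0.3926² + 0.0741² + 0.2222² = 0.000219 + 0.087794 + 0.154135 + 0.005491 + 0.049373 = 0.297012
B = 1 / 0.297012 = 3.3669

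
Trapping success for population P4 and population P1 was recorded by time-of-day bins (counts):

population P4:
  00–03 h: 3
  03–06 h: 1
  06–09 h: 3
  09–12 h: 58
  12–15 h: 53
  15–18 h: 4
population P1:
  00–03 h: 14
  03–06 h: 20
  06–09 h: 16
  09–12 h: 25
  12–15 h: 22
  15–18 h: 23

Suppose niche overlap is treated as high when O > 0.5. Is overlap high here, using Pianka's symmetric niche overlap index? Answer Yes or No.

Proportions for population P4 (n=122): 3/122=0.0246, 1/122=0.0082, 3/122=0.0246, 58/122=0.4754, 53/122=0.4344, 4/122=0.0328
Proportions for population P1 (n=120): 14/120=0.1167, 20/120=0.1667, 16/120=0.1333, 25/120=0.2083, 22/120=0.1833, 23/120=0.1917
Σ p₁ᵢp₂ᵢ = 0.002871 + 0.001367 + 0.003279 + 0.099026 + 0.079626 + 0.006288 = 0.192457
Σp_1ᵢ² = 0.0246² + 0.0082² + 0.0246² + 0.4754² + 0.4344² + 0.0328² = 0.000605 + 0.000067 + 0.000605 + 0.226005 + 0.188703 + 0.001076 = 0.417061
Σp_2ᵢ² = 0.1167² + 0.1667² + 0.1333² + 0.2083² + 0.1833² + 0.1917² = 0.013619 + 0.027789 + 0.017769 + 0.043389 + 0.033599 + 0.036749 = 0.172914
O = 0.192457 / √(0.417061 × 0.172914) = 0.192457 / 0.2685436 = 0.7167
O = 0.7167 > 0.5 → Yes.

Yes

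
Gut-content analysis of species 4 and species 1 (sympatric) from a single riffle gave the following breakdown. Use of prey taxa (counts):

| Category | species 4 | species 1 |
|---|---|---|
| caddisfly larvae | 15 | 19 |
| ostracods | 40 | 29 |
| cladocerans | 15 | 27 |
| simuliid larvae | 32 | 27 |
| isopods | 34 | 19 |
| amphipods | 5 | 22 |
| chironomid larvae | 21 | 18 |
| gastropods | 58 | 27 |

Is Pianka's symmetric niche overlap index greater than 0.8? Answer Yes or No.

Yes

Proportions for species 4 (n=220): 15/220=0.0682, 40/220=0.1818, 15/220=0.0682, 32/220=0.1455, 34/220=0.1545, 5/220=0.0227, 21/220=0.0955, 58/220=0.2636
Proportions for species 1 (n=188): 19/188=0.1011, 29/188=0.1543, 27/188=0.1436, 27/188=0.1436, 19/188=0.1011, 22/188=0.1170, 18/188=0.0957, 27/188=0.1436
Σ p₁ᵢp₂ᵢ = 0.006895 + 0.028052 + 0.009794 + 0.020894 + 0.015620 + 0.002656 + 0.009139 + 0.037853 = 0.130903
Σp_1ᵢ² = 0.0682² + 0.1818² + 0.0682² + 0.1455² + 0.1545² + 0.0227² + 0.0955² + 0.2636² = 0.004651 + 0.033051 + 0.004651 + 0.021170 + 0.023870 + 0.000515 + 0.009120 + 0.069485 = 0.166513
Σp_2ᵢ² = 0.1011² + 0.1543² + 0.1436² + 0.1436² + 0.1011² + 0.1170² + 0.0957² + 0.1436² = 0.010221 + 0.023808 + 0.020621 + 0.020621 + 0.010221 + 0.013689 + 0.009158 + 0.020621 = 0.128960
O = 0.130903 / √(0.166513 × 0.128960) = 0.130903 / 0.1465384 = 0.8933
O = 0.8933 > 0.8 → Yes.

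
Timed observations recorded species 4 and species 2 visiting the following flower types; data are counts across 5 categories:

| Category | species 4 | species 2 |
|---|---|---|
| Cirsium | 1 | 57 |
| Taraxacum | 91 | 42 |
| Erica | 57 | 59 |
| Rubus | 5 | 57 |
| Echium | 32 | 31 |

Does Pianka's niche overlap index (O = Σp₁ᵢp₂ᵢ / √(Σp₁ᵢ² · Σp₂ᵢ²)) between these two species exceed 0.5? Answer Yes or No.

Proportions for species 4 (n=186): 1/186=0.0054, 91/186=0.4892, 57/186=0.3065, 5/186=0.0269, 32/186=0.1720
Proportions for species 2 (n=246): 57/246=0.2317, 42/246=0.1707, 59/246=0.2398, 57/246=0.2317, 31/246=0.1260
Σ p₁ᵢp₂ᵢ = 0.001251 + 0.083506 + 0.073499 + 0.006233 + 0.021672 = 0.186161
Σp_1ᵢ² = 0.0054² + 0.4892² + 0.3065² + 0.0269² + 0.1720² = 0.000029 + 0.239317 + 0.093942 + 0.000724 + 0.029584 = 0.363596
Σp_2ᵢ² = 0.2317² + 0.1707² + 0.2398² + 0.2317² + 0.1260² = 0.053685 + 0.029138 + 0.057504 + 0.053685 + 0.015876 = 0.209888
O = 0.186161 / √(0.363596 × 0.209888) = 0.186161 / 0.2762507 = 0.6739
O = 0.6739 > 0.5 → Yes.

Yes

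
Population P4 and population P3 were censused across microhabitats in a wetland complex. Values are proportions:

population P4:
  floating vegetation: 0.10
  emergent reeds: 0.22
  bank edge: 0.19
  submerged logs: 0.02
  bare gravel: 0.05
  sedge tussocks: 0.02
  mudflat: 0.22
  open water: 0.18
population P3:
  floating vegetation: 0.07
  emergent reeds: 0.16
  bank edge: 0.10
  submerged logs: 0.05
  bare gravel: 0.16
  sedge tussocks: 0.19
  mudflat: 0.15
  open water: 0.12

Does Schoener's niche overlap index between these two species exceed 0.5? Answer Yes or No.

Σ|p₁ᵢ − p₂ᵢ| = 0.03 + 0.06 + 0.09 + 0.03 + 0.11 + 0.17 + 0.07 + 0.06 = 0.62
D = 1 − ½ × 0.62 = 1 − 0.310 = 0.6900
D = 0.6900 > 0.5 → Yes.

Yes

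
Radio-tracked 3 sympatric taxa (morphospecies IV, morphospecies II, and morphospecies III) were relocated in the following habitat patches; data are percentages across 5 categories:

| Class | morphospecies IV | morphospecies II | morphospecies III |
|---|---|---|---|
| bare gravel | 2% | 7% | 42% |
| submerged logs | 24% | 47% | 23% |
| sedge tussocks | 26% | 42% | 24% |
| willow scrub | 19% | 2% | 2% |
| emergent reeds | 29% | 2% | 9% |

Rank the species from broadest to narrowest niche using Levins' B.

Convert percentages to proportions (divide by 100).
Σp_IVᵢ² = 0.02² + 0.24² + 0.26² + 0.19² + 0.29² = 0.0004 + 0.0576 + 0.0676 + 0.0361 + 0.0841 = 0.2458
B_IV = 1 / 0.2458 = 4.0683
Σp_IIᵢ² = 0.07² + 0.47² + 0.42² + 0.02² + 0.02² = 0.0049 + 0.2209 + 0.1764 + 0.0004 + 0.0004 = 0.4030
B_II = 1 / 0.4030 = 2.4814
Σp_IIIᵢ² = 0.42² + 0.23² + 0.24² + 0.02² + 0.09² = 0.1764 + 0.0529 + 0.0576 + 0.0004 + 0.0081 = 0.2954
B_III = 1 / 0.2954 = 3.3852
Ranking by B (broadest → narrowest): morphospecies IV (4.07) > morphospecies III (3.39) > morphospecies II (2.48)

morphospecies IV > morphospecies III > morphospecies II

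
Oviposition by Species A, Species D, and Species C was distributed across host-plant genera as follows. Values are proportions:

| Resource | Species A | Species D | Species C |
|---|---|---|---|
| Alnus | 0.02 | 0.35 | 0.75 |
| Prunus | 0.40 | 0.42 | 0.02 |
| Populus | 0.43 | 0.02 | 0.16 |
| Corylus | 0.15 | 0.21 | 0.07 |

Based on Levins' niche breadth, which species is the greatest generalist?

Σp_Aᵢ² = 0.02² + 0.40² + 0.43² + 0.15² = 0.0004 + 0.1600 + 0.1849 + 0.0225 = 0.3678
B_A = 1 / 0.3678 = 2.7189
Σp_Dᵢ² = 0.35² + 0.42² + 0.02² + 0.21² = 0.1225 + 0.1764 + 0.0004 + 0.0441 = 0.3434
B_D = 1 / 0.3434 = 2.9121
Σp_Cᵢ² = 0.75² + 0.02² + 0.16² + 0.07² = 0.5625 + 0.0004 + 0.0256 + 0.0049 = 0.5934
B_C = 1 / 0.5934 = 1.6852
Highest B → broadest niche (most generalist): Species D (B = 2.91).

Species D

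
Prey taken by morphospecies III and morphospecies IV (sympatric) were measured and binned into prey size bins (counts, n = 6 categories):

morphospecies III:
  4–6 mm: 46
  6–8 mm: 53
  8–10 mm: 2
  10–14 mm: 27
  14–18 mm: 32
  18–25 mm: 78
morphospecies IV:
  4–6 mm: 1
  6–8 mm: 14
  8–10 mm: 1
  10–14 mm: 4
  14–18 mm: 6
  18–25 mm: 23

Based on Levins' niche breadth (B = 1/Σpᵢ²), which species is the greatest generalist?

Proportions for morphospecies III (n=238): 46/238=0.1933, 53/238=0.2227, 2/238=0.0084, 27/238=0.1134, 32/238=0.1345, 78/238=0.3277
Proportions for morphospecies IV (n=49): 1/49=0.0204, 14/49=0.2857, 1/49=0.0204, 4/49=0.0816, 6/49=0.1224, 23/49=0.4694
Σp_IIIᵢ² = 0.1933² + 0.2227² + 0.0084² + 0.1134² + 0.1345² + 0.3277² = 0.037365 + 0.049595 + 0.000071 + 0.012860 + 0.018090 + 0.107387 = 0.225368
B_III = 1 / 0.225368 = 4.4372
Σp_IVᵢ² = 0.0204² + 0.2857² + 0.0204² + 0.0816² + 0.1224² + 0.4694² = 0.000416 + 0.081624 + 0.000416 + 0.006659 + 0.014982 + 0.220336 = 0.324433
B_IV = 1 / 0.324433 = 3.0823
Highest B → broadest niche (most generalist): morphospecies III (B = 4.44).

morphospecies III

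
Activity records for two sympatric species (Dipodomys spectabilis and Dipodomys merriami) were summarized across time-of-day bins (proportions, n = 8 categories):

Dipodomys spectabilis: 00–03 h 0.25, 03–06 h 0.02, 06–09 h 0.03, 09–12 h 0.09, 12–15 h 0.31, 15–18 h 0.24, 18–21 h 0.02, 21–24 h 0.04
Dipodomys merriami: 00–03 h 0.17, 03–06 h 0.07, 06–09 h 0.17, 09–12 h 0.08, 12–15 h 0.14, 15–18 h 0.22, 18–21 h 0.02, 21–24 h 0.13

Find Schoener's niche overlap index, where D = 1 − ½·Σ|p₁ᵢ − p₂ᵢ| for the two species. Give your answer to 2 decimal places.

0.72

Σ|p₁ᵢ − p₂ᵢ| = 0.08 + 0.05 + 0.14 + 0.01 + 0.17 + 0.02 + 0.00 + 0.09 = 0.56
D = 1 − ½ × 0.56 = 1 − 0.280 = 0.7200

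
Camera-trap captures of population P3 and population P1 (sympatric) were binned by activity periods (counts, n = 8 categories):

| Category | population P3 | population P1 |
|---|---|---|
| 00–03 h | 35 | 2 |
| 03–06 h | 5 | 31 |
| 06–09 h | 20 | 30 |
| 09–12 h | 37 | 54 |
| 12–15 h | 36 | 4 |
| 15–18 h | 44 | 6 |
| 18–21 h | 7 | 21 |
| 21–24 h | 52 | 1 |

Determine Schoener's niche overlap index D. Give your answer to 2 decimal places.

Proportions for population P3 (n=236): 35/236=0.1483, 5/236=0.0212, 20/236=0.0847, 37/236=0.1568, 36/236=0.1525, 44/236=0.1864, 7/236=0.0297, 52/236=0.2203
Proportions for population P1 (n=149): 2/149=0.0134, 31/149=0.2081, 30/149=0.2013, 54/149=0.3624, 4/149=0.0268, 6/149=0.0403, 21/149=0.1409, 1/149=0.0067
Σ|p₁ᵢ − p₂ᵢ| = 0.1349 + 0.1869 + 0.1166 + 0.2056 + 0.1257 + 0.1461 + 0.1112 + 0.2136 = 1.2406
D = 1 − ½ × 1.2406 = 1 − 0.62030 = 0.37970

0.38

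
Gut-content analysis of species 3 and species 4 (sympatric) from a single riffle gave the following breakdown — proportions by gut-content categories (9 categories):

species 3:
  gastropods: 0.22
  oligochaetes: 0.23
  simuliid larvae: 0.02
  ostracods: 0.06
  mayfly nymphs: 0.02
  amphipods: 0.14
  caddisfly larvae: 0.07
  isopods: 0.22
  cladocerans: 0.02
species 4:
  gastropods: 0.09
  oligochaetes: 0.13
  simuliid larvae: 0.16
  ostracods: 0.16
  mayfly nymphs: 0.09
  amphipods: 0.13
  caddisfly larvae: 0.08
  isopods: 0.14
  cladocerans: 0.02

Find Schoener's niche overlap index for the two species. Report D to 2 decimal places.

0.68

Σ|p₁ᵢ − p₂ᵢ| = 0.13 + 0.10 + 0.14 + 0.10 + 0.07 + 0.01 + 0.01 + 0.08 + 0.00 = 0.64
D = 1 − ½ × 0.64 = 1 − 0.320 = 0.6800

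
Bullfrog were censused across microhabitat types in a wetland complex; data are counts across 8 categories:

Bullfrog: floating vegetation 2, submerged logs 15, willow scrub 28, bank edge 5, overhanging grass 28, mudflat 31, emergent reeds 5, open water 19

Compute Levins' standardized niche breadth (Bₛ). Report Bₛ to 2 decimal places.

0.65

Proportions for Bullfrog (n=133): 2/133=0.0150, 15/133=0.1128, 28/133=0.2105, 5/133=0.0376, 28/133=0.2105, 31/133=0.2331, 5/133=0.0376, 19/133=0.1429
Σpᵢ² = 0.0150² + 0.1128² + 0.2105² + 0.0376² + 0.2105² + 0.2331² + 0.0376² + 0.1429² = 0.000225 + 0.012724 + 0.044310 + 0.001414 + 0.044310 + 0.054336 + 0.001414 + 0.020420 = 0.179153
B = 1 / 0.179153 = 5.5818
Bₛ = (B − 1)/(n − 1) = (5.5818 − 1)/(8 − 1) = 4.5818/7 = 0.6545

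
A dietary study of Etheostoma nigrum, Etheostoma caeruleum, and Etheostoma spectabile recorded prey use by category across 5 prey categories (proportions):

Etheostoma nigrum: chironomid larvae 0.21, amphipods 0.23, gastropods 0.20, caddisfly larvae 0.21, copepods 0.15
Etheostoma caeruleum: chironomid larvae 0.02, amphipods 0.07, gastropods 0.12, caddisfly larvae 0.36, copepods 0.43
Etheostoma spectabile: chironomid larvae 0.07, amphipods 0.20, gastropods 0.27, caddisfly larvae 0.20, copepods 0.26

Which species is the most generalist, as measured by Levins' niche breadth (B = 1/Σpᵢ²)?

Etheostoma nigrum

Σp_nigrᵢ² = 0.21² + 0.23² + 0.20² + 0.21² + 0.15² = 0.0441 + 0.0529 + 0.0400 + 0.0441 + 0.0225 = 0.2036
B_nigr = 1 / 0.2036 = 4.9116
Σp_caerᵢ² = 0.02² + 0.07² + 0.12² + 0.36² + 0.43² = 0.0004 + 0.0049 + 0.0144 + 0.1296 + 0.1849 = 0.3342
B_caer = 1 / 0.3342 = 2.9922
Σp_specᵢ² = 0.07² + 0.20² + 0.27² + 0.20² + 0.26² = 0.0049 + 0.0400 + 0.0729 + 0.0400 + 0.0676 = 0.2254
B_spec = 1 / 0.2254 = 4.4366
Highest B → broadest niche (most generalist): Etheostoma nigrum (B = 4.91).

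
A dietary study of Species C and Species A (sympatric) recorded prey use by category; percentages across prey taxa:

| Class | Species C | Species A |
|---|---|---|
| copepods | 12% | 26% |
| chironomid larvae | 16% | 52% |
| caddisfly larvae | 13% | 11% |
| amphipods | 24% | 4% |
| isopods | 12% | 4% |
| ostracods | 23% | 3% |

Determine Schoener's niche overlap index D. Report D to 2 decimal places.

0.50

Convert percentages to proportions (divide by 100).
Σ|p₁ᵢ − p₂ᵢ| = 0.14 + 0.36 + 0.02 + 0.20 + 0.08 + 0.20 = 1.00
D = 1 − ½ × 1.00 = 1 − 0.500 = 0.5000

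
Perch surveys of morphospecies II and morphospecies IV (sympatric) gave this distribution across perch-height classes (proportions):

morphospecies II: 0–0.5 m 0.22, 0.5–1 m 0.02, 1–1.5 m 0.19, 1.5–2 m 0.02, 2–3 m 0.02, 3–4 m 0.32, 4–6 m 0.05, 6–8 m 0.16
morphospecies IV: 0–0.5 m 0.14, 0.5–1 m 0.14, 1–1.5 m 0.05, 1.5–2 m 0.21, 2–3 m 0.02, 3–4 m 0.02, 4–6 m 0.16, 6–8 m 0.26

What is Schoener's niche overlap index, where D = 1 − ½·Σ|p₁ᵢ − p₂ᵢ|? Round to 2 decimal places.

0.48

Σ|p₁ᵢ − p₂ᵢ| = 0.08 + 0.12 + 0.14 + 0.19 + 0.00 + 0.30 + 0.11 + 0.10 = 1.04
D = 1 − ½ × 1.04 = 1 − 0.520 = 0.4800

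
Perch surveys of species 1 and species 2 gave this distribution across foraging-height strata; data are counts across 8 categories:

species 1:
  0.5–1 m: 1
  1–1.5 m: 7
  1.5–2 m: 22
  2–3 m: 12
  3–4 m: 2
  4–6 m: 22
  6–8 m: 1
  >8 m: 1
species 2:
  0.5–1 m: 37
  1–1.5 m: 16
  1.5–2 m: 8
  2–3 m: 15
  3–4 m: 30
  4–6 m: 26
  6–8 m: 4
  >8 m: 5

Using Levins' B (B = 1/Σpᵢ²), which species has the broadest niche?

Proportions for species 1 (n=68): 1/68=0.0147, 7/68=0.1029, 22/68=0.3235, 12/68=0.1765, 2/68=0.0294, 22/68=0.3235, 1/68=0.0147, 1/68=0.0147
Proportions for species 2 (n=141): 37/141=0.2624, 16/141=0.1135, 8/141=0.0567, 15/141=0.1064, 30/141=0.2128, 26/141=0.1844, 4/141=0.0284, 5/141=0.0355
Σp_1ᵢ² = 0.0147² + 0.1029² + 0.3235² + 0.1765² + 0.0294² + 0.3235² + 0.0147² + 0.0147² = 0.000216 + 0.010588 + 0.104652 + 0.031152 + 0.000864 + 0.104652 + 0.000216 + 0.000216 = 0.252556
B_1 = 1 / 0.252556 = 3.9595
Σp_2ᵢ² = 0.2624² + 0.1135² + 0.0567² + 0.1064² + 0.2128² + 0.1844² + 0.0284² + 0.0355² = 0.068854 + 0.012882 + 0.003215 + 0.011321 + 0.045284 + 0.034003 + 0.000807 + 0.001260 = 0.177626
B_2 = 1 / 0.177626 = 5.6298
Highest B → broadest niche (most generalist): species 2 (B = 5.63).

species 2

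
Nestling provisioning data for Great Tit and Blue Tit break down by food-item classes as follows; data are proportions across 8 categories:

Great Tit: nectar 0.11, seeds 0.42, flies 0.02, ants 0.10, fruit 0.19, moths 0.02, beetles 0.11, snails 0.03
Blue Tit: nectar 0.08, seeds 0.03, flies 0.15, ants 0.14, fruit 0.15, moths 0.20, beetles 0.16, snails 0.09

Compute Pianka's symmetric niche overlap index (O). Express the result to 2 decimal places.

Σ p₁ᵢp₂ᵢ = 0.0088 + 0.0126 + 0.0030 + 0.0140 + 0.0285 + 0.0040 + 0.0176 + 0.0027 = 0.0912
Σp_1ᵢ² = 0.11² + 0.42² + 0.02² + 0.10² + 0.19² + 0.02² + 0.11² + 0.03² = 0.0121 + 0.1764 + 0.0004 + 0.0100 + 0.0361 + 0.0004 + 0.0121 + 0.0009 = 0.2484
Σp_2ᵢ² = 0.08² + 0.03² + 0.15² + 0.14² + 0.15² + 0.20² + 0.16² + 0.09² = 0.0064 + 0.0009 + 0.0225 + 0.0196 + 0.0225 + 0.0400 + 0.0256 + 0.0081 = 0.1456
O = 0.0912 / √(0.2484 × 0.1456) = 0.0912 / 0.19018 = 0.4795

0.48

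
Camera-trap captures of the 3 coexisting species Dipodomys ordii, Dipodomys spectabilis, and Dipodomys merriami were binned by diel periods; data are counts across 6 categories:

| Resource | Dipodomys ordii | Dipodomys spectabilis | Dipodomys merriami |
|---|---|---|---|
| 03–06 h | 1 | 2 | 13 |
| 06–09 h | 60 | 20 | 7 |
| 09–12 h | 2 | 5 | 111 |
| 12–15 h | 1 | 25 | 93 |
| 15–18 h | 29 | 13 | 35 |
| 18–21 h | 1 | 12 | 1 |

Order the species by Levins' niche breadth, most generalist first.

Dipodomys spectabilis > Dipodomys merriami > Dipodomys ordii

Proportions for Dipodomys ordii (n=94): 1/94=0.0106, 60/94=0.6383, 2/94=0.0213, 1/94=0.0106, 29/94=0.3085, 1/94=0.0106
Proportions for Dipodomys spectabilis (n=77): 2/77=0.0260, 20/77=0.2597, 5/77=0.0649, 25/77=0.3247, 13/77=0.1688, 12/77=0.1558
Proportions for Dipodomys merriami (n=260): 13/260=0.0500, 7/260=0.0269, 111/260=0.4269, 93/260=0.3577, 35/260=0.1346, 1/260=0.0038
Σp_ordiᵢ² = 0.0106² + 0.6383² + 0.0213² + 0.0106² + 0.3085² + 0.0106² = 0.000112 + 0.407427 + 0.000454 + 0.000112 + 0.095172 + 0.000112 = 0.503389
B_ordi = 1 / 0.503389 = 1.9865
Σp_specᵢ² = 0.0260² + 0.2597² + 0.0649² + 0.3247² + 0.1688² + 0.1558² = 0.000676 + 0.067444 + 0.004212 + 0.105430 + 0.028493 + 0.024274 = 0.230529
B_spec = 1 / 0.230529 = 4.3378
Σp_merrᵢ² = 0.0500² + 0.0269² + 0.4269² + 0.3577² + 0.1346² + 0.0038² = 0.002500 + 0.000724 + 0.182244 + 0.127949 + 0.018117 + 0.000014 = 0.331548
B_merr = 1 / 0.331548 = 3.0162
Ranking by B (broadest → narrowest): Dipodomys spectabilis (4.34) > Dipodomys merriami (3.02) > Dipodomys ordii (1.99)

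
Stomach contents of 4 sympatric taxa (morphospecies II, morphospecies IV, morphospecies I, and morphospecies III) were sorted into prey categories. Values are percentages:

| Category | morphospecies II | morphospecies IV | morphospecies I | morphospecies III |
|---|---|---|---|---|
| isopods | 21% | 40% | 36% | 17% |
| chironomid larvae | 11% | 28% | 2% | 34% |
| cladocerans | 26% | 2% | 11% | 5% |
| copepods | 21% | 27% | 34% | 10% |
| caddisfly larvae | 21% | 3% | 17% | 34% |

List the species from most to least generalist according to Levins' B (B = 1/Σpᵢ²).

Convert percentages to proportions (divide by 100).
Σp_IIᵢ² = 0.21² + 0.11² + 0.26² + 0.21² + 0.21² = 0.0441 + 0.0121 + 0.0676 + 0.0441 + 0.0441 = 0.2120
B_II = 1 / 0.2120 = 4.7170
Σp_IVᵢ² = 0.40² + 0.28² + 0.02² + 0.27² + 0.03² = 0.1600 + 0.0784 + 0.0004 + 0.0729 + 0.0009 = 0.3126
B_IV = 1 / 0.3126 = 3.1990
Σp_Iᵢ² = 0.36² + 0.02² + 0.11² + 0.34² + 0.17² = 0.1296 + 0.0004 + 0.0121 + 0.1156 + 0.0289 = 0.2866
B_I = 1 / 0.2866 = 3.4892
Σp_IIIᵢ² = 0.17² + 0.34² + 0.05² + 0.10² + 0.34² = 0.0289 + 0.1156 + 0.0025 + 0.0100 + 0.1156 = 0.2726
B_III = 1 / 0.2726 = 3.6684
Ranking by B (broadest → narrowest): morphospecies II (4.72) > morphospecies III (3.67) > morphospecies I (3.49) > morphospecies IV (3.20)

morphospecies II > morphospecies III > morphospecies I > morphospecies IV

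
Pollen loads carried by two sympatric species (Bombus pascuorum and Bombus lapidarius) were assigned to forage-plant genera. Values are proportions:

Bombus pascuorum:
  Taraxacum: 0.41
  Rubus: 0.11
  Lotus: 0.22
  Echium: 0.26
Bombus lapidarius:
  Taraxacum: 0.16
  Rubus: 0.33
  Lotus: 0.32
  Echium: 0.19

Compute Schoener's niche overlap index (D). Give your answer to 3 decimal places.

0.680

Σ|p₁ᵢ − p₂ᵢ| = 0.25 + 0.22 + 0.10 + 0.07 = 0.64
D = 1 − ½ × 0.64 = 1 − 0.320 = 0.68000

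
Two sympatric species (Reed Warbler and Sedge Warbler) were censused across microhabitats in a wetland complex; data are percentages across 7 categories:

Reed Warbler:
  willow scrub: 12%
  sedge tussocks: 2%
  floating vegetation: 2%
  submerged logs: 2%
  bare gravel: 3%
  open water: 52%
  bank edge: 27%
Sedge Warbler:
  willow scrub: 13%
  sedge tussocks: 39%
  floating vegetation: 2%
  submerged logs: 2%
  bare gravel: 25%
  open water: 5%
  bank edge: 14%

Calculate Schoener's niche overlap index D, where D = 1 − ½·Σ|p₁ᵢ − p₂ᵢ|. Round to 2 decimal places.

Convert percentages to proportions (divide by 100).
Σ|p₁ᵢ − p₂ᵢ| = 0.01 + 0.37 + 0.00 + 0.00 + 0.22 + 0.47 + 0.13 = 1.20
D = 1 − ½ × 1.20 = 1 − 0.600 = 0.4000

0.40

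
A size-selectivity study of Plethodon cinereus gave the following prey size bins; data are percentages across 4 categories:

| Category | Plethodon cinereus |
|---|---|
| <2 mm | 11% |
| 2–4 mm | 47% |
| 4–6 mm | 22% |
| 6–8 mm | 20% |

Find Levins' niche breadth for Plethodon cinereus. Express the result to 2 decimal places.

3.11

Convert percentages to proportions (divide by 100).
Σpᵢ² = 0.11² + 0.47² + 0.22² + 0.20² = 0.0121 + 0.2209 + 0.0484 + 0.0400 = 0.3214
B = 1 / 0.3214 = 3.1114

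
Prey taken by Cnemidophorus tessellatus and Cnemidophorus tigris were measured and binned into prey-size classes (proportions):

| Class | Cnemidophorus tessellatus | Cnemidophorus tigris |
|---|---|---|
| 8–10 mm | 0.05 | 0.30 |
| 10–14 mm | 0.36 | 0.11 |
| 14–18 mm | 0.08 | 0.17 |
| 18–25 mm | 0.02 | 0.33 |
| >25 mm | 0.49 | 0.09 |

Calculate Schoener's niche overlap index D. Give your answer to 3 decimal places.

0.350

Σ|p₁ᵢ − p₂ᵢ| = 0.25 + 0.25 + 0.09 + 0.31 + 0.40 = 1.30
D = 1 − ½ × 1.30 = 1 − 0.650 = 0.35000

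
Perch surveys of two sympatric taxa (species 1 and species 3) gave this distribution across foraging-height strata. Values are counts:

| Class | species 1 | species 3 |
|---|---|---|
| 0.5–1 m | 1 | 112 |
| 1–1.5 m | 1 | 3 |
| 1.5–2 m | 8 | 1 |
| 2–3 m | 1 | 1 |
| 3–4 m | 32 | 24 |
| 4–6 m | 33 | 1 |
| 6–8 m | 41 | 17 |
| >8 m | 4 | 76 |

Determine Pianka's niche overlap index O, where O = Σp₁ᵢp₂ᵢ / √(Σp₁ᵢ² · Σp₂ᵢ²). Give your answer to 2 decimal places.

Proportions for species 1 (n=121): 1/121=0.0083, 1/121=0.0083, 8/121=0.0661, 1/121=0.0083, 32/121=0.2645, 33/121=0.2727, 41/121=0.3388, 4/121=0.0331
Proportions for species 3 (n=235): 112/235=0.4766, 3/235=0.0128, 1/235=0.0043, 1/235=0.0043, 24/235=0.1021, 1/235=0.0043, 17/235=0.0723, 76/235=0.3234
Σ p₁ᵢp₂ᵢ = 0.003956 + 0.000106 + 0.000284 + 0.000036 + 0.027005 + 0.001173 + 0.024495 + 0.010705 = 0.067760
Σp_1ᵢ² = 0.0083² + 0.0083² + 0.0661² + 0.0083² + 0.2645² + 0.2727² + 0.3388² + 0.0331² = 0.000069 + 0.000069 + 0.004369 + 0.000069 + 0.069960 + 0.074365 + 0.114785 + 0.001096 = 0.264782
Σp_2ᵢ² = 0.4766² + 0.0128² + 0.0043² + 0.0043² + 0.1021² + 0.0043² + 0.0723² + 0.3234² = 0.227148 + 0.000164 + 0.000018 + 0.000018 + 0.010424 + 0.000018 + 0.005227 + 0.104588 = 0.347605
O = 0.067760 / √(0.264782 × 0.347605) = 0.067760 / 0.3033802 = 0.2234

0.22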